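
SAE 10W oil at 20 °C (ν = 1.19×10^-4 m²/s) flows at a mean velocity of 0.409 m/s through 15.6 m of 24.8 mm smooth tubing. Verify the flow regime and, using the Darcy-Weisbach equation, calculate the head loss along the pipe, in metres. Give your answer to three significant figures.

h_f ≈ 4.03 m

Re = VD/ν = 0.409·0.02480/1.19×10^-4 = 85.2 → laminar (Re < 2300)
f = 64/Re = 0.7508
h_f = f(L/D)V²/(2g) = 0.7508·(15.6/0.02480)·0.409²/(2·9.81) = 4.027 m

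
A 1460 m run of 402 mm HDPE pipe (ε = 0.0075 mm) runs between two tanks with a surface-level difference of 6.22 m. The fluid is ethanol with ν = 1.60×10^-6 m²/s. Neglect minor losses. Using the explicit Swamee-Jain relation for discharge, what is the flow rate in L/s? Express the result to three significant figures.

Swamee-Jain (Type II): Q = -0.965·√(gD⁵h_f/L)·ln[ε/(3.7D) + √(3.17ν²L/(gD³h_f))]
√(gD⁵h_f/L) = √(9.81·0.402⁵·6.22/1460) = 0.02095
ε/(3.7D) = 5.04×10^-6; √(3.17ν²L/(gD³h_f)) = 5.47×10^-5
Q = -0.965·0.02095·ln(5.971×10^-5) = 0.1966 m³/s
Check: V = 1.55 m/s, Re = 3.89×10^5, f = 0.01395, h_f = 6.20 m ≈ 6.22 m ✓

Q ≈ 197 L/s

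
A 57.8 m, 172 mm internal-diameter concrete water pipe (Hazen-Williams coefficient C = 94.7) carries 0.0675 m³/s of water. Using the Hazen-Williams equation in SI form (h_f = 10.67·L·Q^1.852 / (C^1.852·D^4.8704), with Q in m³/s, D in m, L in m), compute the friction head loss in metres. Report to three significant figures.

h_f = 10.67·57.8·0.0675^1.852 / (94.7^1.852·0.172^4.8704) = 4.842 m

h_f ≈ 4.84 m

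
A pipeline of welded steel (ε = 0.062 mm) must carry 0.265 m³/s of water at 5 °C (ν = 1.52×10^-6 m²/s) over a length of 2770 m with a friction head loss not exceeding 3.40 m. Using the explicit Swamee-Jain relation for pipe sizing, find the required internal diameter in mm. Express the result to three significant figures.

Swamee-Jain (Type III): D = 0.66·[ε^1.25·(LQ²/(gh_f))^4.75 + ν·Q^9.4·(L/(gh_f))^5.2]^0.04
LQ²/(gh_f) = 5.832; L/(gh_f) = 83.05
Term 1 = ε^1.25·(…)^4.75 = 0.0239; Term 2 = ν·Q^9.4·(…)^5.2 = 0.0551
D = 0.66·(0.0239 + 0.0551)^0.04 = 0.5963 m = 596 mm
Check: V = 0.949 m/s, Re = 3.72×10^5, f = 0.01504, h_f = 3.21 m ≈ 3.40 m ✓

D ≈ 596 mm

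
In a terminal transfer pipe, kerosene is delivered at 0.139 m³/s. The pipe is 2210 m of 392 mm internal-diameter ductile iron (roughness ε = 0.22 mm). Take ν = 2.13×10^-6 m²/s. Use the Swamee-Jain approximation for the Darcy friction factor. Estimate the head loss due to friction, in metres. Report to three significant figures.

V = 4Q/(πD²) = 4·0.139/(π·0.392²) = 1.152 m/s
Re = VD/ν = 1.152·0.392/2.13×10^-6 = 2.12×10^5 → turbulent
ε/D = 0.22/392 = 5.61×10^-4
Swamee-Jain: f = 0.01916
h_f = f(L/D)V²/(2g) = 0.01916·(2210/0.392)·1.152²/(2·9.81) = 7.301 m

h_f ≈ 7.30 m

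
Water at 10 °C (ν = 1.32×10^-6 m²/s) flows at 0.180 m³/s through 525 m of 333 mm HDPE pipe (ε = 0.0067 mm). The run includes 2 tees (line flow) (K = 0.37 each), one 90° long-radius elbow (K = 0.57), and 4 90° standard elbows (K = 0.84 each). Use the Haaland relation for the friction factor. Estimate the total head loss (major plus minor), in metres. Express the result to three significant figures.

V = 4Q/(πD²) = 2.067 m/s; V²/2g = 0.2177 m
Re = 5.21×10^5, ε/D = 2.01×10^-5 → f = 0.01321 (Haaland)
Major: h_f = f(L/D)·V²/2g = 0.01321·1577·0.2177 = 4.534 m
Minor: ΣK = 4.67; h_m = ΣK·V²/2g = 1.017 m
Total H_L = 4.534 + 1.017 = 5.551 m

H_L ≈ 5.55 m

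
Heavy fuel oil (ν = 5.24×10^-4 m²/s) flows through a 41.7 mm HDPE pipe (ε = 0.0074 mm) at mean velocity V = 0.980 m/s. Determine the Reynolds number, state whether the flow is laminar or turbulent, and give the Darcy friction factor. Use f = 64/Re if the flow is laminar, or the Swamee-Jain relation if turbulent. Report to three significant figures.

Re = VD/ν = 0.9800·0.0417/5.24×10^-4 = 78.0
Re < 2300 → laminar → f = 64/Re = 0.8206

Re ≈ 78.0; laminar; f = 64/Re ≈ 0.821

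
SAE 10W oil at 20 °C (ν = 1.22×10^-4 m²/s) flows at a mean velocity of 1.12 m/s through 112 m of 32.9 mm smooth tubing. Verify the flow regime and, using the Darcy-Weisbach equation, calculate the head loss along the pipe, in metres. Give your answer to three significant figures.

Re = VD/ν = 1.12·0.03290/1.22×10^-4 = 302 → laminar (Re < 2300)
f = 64/Re = 0.2119
h_f = f(L/D)V²/(2g) = 0.2119·(112/0.03290)·1.12²/(2·9.81) = 46.12 m

h_f ≈ 46.1 m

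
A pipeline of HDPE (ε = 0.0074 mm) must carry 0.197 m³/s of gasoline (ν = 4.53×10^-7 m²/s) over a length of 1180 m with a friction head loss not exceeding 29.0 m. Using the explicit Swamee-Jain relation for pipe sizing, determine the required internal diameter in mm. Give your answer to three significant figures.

D ≈ 272 mm

Swamee-Jain (Type III): D = 0.66·[ε^1.25·(LQ²/(gh_f))^4.75 + ν·Q^9.4·(L/(gh_f))^5.2]^0.04
LQ²/(gh_f) = 0.1610; L/(gh_f) = 4.148
Term 1 = ε^1.25·(…)^4.75 = 6.59×10^-11; Term 2 = ν·Q^9.4·(…)^5.2 = 1.72×10^-10
D = 0.66·(6.59×10^-11 + 1.72×10^-10)^0.04 = 0.2720 m = 272 mm
Check: V = 3.39 m/s, Re = 2.04×10^6, f = 0.01126, h_f = 28.6 m ≈ 29.0 m ✓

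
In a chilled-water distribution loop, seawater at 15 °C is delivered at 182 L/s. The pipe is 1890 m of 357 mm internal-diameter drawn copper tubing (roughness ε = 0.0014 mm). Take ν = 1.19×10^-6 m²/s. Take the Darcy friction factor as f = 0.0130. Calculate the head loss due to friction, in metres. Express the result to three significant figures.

h_f ≈ 11.6 m

V = 4Q/(πD²) = 4·0.182/(π·0.357²) = 1.818 m/s
h_f = f(L/D)V²/(2g) = 0.01300·(1890/0.357)·1.818²/(2·9.81) = 11.60 m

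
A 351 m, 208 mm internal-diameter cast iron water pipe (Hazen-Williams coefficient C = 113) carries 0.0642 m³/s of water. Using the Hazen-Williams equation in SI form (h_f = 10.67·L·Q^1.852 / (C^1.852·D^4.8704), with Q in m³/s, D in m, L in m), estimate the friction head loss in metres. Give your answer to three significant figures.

h_f ≈ 7.66 m

h_f = 10.67·351·0.0642^1.852 / (113^1.852·0.208^4.8704) = 7.656 m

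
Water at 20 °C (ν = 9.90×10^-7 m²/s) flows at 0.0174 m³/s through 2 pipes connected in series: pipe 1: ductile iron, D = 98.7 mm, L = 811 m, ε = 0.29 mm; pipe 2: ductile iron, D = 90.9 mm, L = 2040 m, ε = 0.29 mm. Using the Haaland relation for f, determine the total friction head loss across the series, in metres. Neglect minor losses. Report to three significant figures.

H ≈ 281 m

Pipe 1: V = 2.274 m/s, Re = 2.27×10^5, ε/D = 0.00294, f = 0.02660, h_1 = f(L/D)V²/2g = 57.62 m
Pipe 2: V = 2.681 m/s, Re = 2.46×10^5, ε/D = 0.00319, f = 0.02715, h_2 = f(L/D)V²/2g = 223.2 m
Series → Q common, losses add: H = Σh = 280.9 m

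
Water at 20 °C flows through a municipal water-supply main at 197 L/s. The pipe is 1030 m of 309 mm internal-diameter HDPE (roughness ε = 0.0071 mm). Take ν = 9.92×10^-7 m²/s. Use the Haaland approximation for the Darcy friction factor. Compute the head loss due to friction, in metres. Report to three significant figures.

h_f ≈ 14.5 m

V = 4Q/(πD²) = 4·0.197/(π·0.309²) = 2.627 m/s
Re = VD/ν = 2.627·0.309/9.92×10^-7 = 8.18×10^5 → turbulent
ε/D = 0.0071/309 = 2.30×10^-5
Haaland: f = 0.01237
h_f = f(L/D)V²/(2g) = 0.01237·(1030/0.309)·2.627²/(2·9.81) = 14.50 m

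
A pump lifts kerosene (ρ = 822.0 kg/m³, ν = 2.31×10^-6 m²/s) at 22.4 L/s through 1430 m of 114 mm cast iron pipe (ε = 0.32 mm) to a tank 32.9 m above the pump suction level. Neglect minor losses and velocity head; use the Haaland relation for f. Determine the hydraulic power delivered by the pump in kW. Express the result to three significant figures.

P_hyd ≈ 20.9 kW

V = 4Q/(πD²) = 2.195 m/s; Re = 1.08×10^5; ε/D = 0.00281; f = 0.02687
h_f = f(L/D)V²/2g = 82.73 m
Total head H = z + h_f = 32.9 + 82.73 = 115.6 m
P_hyd = ρgQH = 822.0·9.81·0.0224·115.6 = 20.89 kW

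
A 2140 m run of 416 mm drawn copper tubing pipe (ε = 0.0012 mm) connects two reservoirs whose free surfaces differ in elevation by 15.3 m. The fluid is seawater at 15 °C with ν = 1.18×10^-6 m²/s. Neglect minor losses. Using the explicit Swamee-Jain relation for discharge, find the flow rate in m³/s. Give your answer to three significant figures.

Swamee-Jain (Type II): Q = -0.965·√(gD⁵h_f/L)·ln[ε/(3.7D) + √(3.17ν²L/(gD³h_f))]
√(gD⁵h_f/L) = √(9.81·0.416⁵·15.3/2140) = 0.02956
ε/(3.7D) = 7.80×10^-7; √(3.17ν²L/(gD³h_f)) = 2.96×10^-5
Q = -0.965·0.02956·ln(3.035×10^-5) = 0.2967 m³/s
Check: V = 2.18 m/s, Re = 7.70×10^5, f = 0.01220, h_f = 15.2 m ≈ 15.3 m ✓

Q ≈ 0.297 m³/s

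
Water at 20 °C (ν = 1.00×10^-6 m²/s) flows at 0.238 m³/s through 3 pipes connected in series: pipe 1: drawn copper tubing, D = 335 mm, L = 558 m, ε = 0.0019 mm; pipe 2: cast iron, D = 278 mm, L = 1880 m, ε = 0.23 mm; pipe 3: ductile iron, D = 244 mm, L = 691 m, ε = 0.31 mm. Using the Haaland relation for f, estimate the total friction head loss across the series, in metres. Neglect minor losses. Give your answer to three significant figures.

Pipe 1: V = 2.700 m/s, Re = 9.05×10^5, ε/D = 5.67×10^-6, f = 0.01188, h_1 = f(L/D)V²/2g = 7.351 m
Pipe 2: V = 3.921 m/s, Re = 1.09×10^6, ε/D = 8.27×10^-4, f = 0.01908, h_2 = f(L/D)V²/2g = 101.1 m
Pipe 3: V = 5.090 m/s, Re = 1.24×10^6, ε/D = 0.00127, f = 0.02105, h_3 = f(L/D)V²/2g = 78.73 m
Series → Q common, losses add: H = Σh = 187.2 m

H ≈ 187 m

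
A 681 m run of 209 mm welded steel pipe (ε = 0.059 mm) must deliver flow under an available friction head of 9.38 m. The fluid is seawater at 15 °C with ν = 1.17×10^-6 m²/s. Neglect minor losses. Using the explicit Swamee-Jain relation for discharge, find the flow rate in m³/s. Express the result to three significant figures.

Swamee-Jain (Type II): Q = -0.965·√(gD⁵h_f/L)·ln[ε/(3.7D) + √(3.17ν²L/(gD³h_f))]
√(gD⁵h_f/L) = √(9.81·0.209⁵·9.38/681) = 0.007341
ε/(3.7D) = 7.63×10^-5; √(3.17ν²L/(gD³h_f)) = 5.93×10^-5
Q = -0.965·0.007341·ln(1.356×10^-4) = 0.06308 m³/s
Check: V = 1.84 m/s, Re = 3.28×10^5, f = 0.01679, h_f = 9.43 m ≈ 9.38 m ✓

Q ≈ 0.0631 m³/s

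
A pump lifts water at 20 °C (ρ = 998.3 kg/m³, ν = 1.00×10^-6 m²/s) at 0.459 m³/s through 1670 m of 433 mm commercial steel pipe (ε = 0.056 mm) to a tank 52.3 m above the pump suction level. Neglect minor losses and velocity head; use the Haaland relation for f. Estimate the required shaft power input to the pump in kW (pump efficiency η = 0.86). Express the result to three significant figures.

V = 4Q/(πD²) = 3.117 m/s; Re = 1.35×10^6; ε/D = 1.29×10^-4; f = 0.01348
h_f = f(L/D)V²/2g = 25.75 m
Total head H = z + h_f = 52.3 + 25.75 = 78.05 m
P_hyd = ρgQH = 998.3·9.81·0.459·78.05 = 350.8 kW
P_shaft = P_hyd/η = 350.8/0.86 = 408.0 kW

P_shaft ≈ 408 kW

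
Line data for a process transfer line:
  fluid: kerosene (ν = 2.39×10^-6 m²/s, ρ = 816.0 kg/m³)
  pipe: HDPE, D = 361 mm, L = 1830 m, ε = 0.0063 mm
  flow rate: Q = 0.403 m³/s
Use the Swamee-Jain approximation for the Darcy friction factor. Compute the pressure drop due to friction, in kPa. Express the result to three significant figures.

V = 4Q/(πD²) = 4·0.403/(π·0.361²) = 3.937 m/s
Re = VD/ν = 3.937·0.361/2.39×10^-6 = 5.95×10^5 → turbulent
ε/D = 0.0063/361 = 1.75×10^-5
Swamee-Jain: f = 0.01300
h_f = f(L/D)V²/(2g) = 0.01300·(1830/0.361)·3.937²/(2·9.81) = 52.07 m
Δp = ρg·h_f = 816.0·9.81·52.07 = 416.8 kPa

Δp ≈ 417 kPa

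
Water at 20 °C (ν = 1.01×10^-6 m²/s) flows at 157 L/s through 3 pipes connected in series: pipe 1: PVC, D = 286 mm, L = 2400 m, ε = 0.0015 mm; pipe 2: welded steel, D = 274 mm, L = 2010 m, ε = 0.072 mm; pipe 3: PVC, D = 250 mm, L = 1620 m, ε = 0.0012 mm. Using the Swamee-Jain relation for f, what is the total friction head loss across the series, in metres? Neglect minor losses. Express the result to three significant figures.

Pipe 1: V = 2.444 m/s, Re = 6.92×10^5, ε/D = 5.24×10^-6, f = 0.01247, h_1 = f(L/D)V²/2g = 31.84 m
Pipe 2: V = 2.663 m/s, Re = 7.22×10^5, ε/D = 2.63×10^-4, f = 0.01568, h_2 = f(L/D)V²/2g = 41.56 m
Pipe 3: V = 3.198 m/s, Re = 7.92×10^5, ε/D = 4.80×10^-6, f = 0.01218, h_3 = f(L/D)V²/2g = 41.16 m
Series → Q common, losses add: H = Σh = 114.6 m

H ≈ 115 m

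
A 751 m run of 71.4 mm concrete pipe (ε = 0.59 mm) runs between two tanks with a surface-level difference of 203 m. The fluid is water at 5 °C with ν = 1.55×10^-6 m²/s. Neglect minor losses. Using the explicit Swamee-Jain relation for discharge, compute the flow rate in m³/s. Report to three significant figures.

Swamee-Jain (Type II): Q = -0.965·√(gD⁵h_f/L)·ln[ε/(3.7D) + √(3.17ν²L/(gD³h_f))]
√(gD⁵h_f/L) = √(9.81·0.0714⁵·203/751) = 0.002218
ε/(3.7D) = 0.00223; √(3.17ν²L/(gD³h_f)) = 8.88×10^-5
Q = -0.965·0.002218·ln(0.002322) = 0.01298 m³/s
Check: V = 3.24 m/s, Re = 1.49×10^5, f = 0.03622, h_f = 204 m ≈ 203 m ✓

Q ≈ 0.0130 m³/s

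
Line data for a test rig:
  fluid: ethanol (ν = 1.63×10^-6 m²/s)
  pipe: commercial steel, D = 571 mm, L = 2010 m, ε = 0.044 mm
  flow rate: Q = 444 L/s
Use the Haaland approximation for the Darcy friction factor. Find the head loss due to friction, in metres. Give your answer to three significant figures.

h_f ≈ 7.37 m

V = 4Q/(πD²) = 4·0.444/(π·0.571²) = 1.734 m/s
Re = VD/ν = 1.734·0.571/1.63×10^-6 = 6.07×10^5 → turbulent
ε/D = 0.044/571 = 7.71×10^-5
Haaland: f = 0.01367
h_f = f(L/D)V²/(2g) = 0.01367·(2010/0.571)·1.734²/(2·9.81) = 7.374 m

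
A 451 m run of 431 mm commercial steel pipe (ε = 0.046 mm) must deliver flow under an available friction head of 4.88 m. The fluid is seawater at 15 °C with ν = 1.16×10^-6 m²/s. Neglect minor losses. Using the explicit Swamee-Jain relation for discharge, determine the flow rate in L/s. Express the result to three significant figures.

Swamee-Jain (Type II): Q = -0.965·√(gD⁵h_f/L)·ln[ε/(3.7D) + √(3.17ν²L/(gD³h_f))]
√(gD⁵h_f/L) = √(9.81·0.431⁵·4.88/451) = 0.03973
ε/(3.7D) = 2.88×10^-5; √(3.17ν²L/(gD³h_f)) = 2.24×10^-5
Q = -0.965·0.03973·ln(5.125×10^-5) = 0.3788 m³/s
Check: V = 2.60 m/s, Re = 9.65×10^5, f = 0.01365, h_f = 4.91 m ≈ 4.88 m ✓

Q ≈ 379 L/s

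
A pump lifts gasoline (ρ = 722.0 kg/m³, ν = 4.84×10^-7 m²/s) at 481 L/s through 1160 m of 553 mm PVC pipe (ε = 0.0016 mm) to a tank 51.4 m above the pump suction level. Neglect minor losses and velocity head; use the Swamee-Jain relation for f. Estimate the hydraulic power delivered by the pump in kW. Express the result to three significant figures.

V = 4Q/(πD²) = 2.003 m/s; Re = 2.29×10^6; ε/D = 2.89×10^-6; f = 0.01027
h_f = f(L/D)V²/2g = 4.403 m
Total head H = z + h_f = 51.4 + 4.403 = 55.80 m
P_hyd = ρgQH = 722.0·9.81·0.481·55.80 = 190.1 kW

P_hyd ≈ 190 kW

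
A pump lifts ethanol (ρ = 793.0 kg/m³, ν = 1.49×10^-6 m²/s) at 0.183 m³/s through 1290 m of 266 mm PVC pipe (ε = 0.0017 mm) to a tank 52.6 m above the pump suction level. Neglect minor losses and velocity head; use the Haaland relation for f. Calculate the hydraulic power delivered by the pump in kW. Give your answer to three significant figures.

V = 4Q/(πD²) = 3.293 m/s; Re = 5.88×10^5; ε/D = 6.39×10^-6; f = 0.01277
h_f = f(L/D)V²/2g = 34.23 m
Total head H = z + h_f = 52.6 + 34.23 = 86.83 m
P_hyd = ρgQH = 793.0·9.81·0.183·86.83 = 123.6 kW

P_hyd ≈ 124 kW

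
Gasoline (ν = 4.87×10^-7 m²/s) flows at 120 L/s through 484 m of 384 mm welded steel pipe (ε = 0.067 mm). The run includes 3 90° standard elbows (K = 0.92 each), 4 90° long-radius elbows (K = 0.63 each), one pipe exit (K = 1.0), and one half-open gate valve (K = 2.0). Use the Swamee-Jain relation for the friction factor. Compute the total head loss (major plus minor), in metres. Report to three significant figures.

V = 4Q/(πD²) = 1.036 m/s; V²/2g = 0.05472 m
Re = 8.17×10^5, ε/D = 1.74×10^-4 → f = 0.01467 (Swamee-Jain)
Major: h_f = f(L/D)·V²/2g = 0.01467·1260·0.05472 = 1.012 m
Minor: ΣK = 8.28; h_m = ΣK·V²/2g = 0.4531 m
Total H_L = 1.012 + 0.4531 = 1.465 m

H_L ≈ 1.47 m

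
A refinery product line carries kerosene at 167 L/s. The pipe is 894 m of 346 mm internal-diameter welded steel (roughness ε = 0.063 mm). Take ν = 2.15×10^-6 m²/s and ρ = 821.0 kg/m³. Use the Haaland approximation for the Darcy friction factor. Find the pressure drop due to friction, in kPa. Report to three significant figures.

Δp ≈ 53.6 kPa

V = 4Q/(πD²) = 4·0.167/(π·0.346²) = 1.776 m/s
Re = VD/ν = 1.776·0.346/2.15×10^-6 = 2.86×10^5 → turbulent
ε/D = 0.063/346 = 1.82×10^-4
Haaland: f = 0.01601
h_f = f(L/D)V²/(2g) = 0.01601·(894/0.346)·1.776²/(2·9.81) = 6.651 m
Δp = ρg·h_f = 821.0·9.81·6.651 = 53.57 kPa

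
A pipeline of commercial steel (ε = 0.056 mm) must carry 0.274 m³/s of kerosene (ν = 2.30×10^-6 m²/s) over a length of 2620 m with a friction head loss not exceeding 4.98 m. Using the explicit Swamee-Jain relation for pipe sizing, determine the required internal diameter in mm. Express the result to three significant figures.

Swamee-Jain (Type III): D = 0.66·[ε^1.25·(LQ²/(gh_f))^4.75 + ν·Q^9.4·(L/(gh_f))^5.2]^0.04
LQ²/(gh_f) = 4.026; L/(gh_f) = 53.63
Term 1 = ε^1.25·(…)^4.75 = 0.00362; Term 2 = ν·Q^9.4·(…)^5.2 = 0.0117
D = 0.66·(0.00362 + 0.0117)^0.04 = 0.5585 m = 558 mm
Check: V = 1.12 m/s, Re = 2.72×10^5, f = 0.01566, h_f = 4.68 m ≈ 4.98 m ✓

D ≈ 558 mm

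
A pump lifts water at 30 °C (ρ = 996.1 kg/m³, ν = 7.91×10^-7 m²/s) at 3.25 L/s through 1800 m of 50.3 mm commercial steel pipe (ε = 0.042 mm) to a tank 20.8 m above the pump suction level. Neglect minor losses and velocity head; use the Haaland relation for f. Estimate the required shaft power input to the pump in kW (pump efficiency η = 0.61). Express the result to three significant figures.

P_shaft ≈ 6.49 kW

V = 4Q/(πD²) = 1.636 m/s; Re = 1.04×10^5; ε/D = 8.35×10^-4; f = 0.02130
h_f = f(L/D)V²/2g = 103.9 m
Total head H = z + h_f = 20.8 + 103.9 = 124.7 m
P_hyd = ρgQH = 996.1·9.81·0.00325·124.7 = 3.960 kW
P_shaft = P_hyd/η = 3.960/0.61 = 6.492 kW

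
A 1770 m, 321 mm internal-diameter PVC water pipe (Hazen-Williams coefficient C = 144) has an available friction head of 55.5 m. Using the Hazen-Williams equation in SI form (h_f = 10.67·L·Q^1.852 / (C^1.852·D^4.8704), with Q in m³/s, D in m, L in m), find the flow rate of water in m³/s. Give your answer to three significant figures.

Rearranging: Q = [h_f·C^1.852·D^4.8704 / (10.67·L)]^(1/1.852)
Q = [55.5·144^1.852·0.321^4.8704 / (10.67·1770)]^0.540 = 0.3115 m³/s

Q ≈ 0.312 m³/s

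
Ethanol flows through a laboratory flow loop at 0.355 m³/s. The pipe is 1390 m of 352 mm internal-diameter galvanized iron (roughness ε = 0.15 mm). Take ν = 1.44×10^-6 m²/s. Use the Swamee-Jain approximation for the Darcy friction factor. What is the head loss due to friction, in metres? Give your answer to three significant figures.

V = 4Q/(πD²) = 4·0.355/(π·0.352²) = 3.648 m/s
Re = VD/ν = 3.648·0.352/1.44×10^-6 = 8.92×10^5 → turbulent
ε/D = 0.15/352 = 4.26×10^-4
Swamee-Jain: f = 0.01685
h_f = f(L/D)V²/(2g) = 0.01685·(1390/0.352)·3.648²/(2·9.81) = 45.12 m

h_f ≈ 45.1 m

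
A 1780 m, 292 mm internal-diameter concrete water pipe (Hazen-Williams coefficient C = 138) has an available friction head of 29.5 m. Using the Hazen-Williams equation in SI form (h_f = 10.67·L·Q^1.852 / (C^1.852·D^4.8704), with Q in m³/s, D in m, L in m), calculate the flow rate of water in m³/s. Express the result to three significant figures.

Rearranging: Q = [h_f·C^1.852·D^4.8704 / (10.67·L)]^(1/1.852)
Q = [29.5·138^1.852·0.292^4.8704 / (10.67·1780)]^0.540 = 0.1649 m³/s

Q ≈ 0.165 m³/s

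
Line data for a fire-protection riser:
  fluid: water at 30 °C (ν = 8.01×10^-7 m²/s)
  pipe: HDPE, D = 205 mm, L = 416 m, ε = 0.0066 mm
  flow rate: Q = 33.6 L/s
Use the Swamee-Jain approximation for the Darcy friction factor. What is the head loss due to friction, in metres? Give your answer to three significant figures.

V = 4Q/(πD²) = 4·0.0336/(π·0.205²) = 1.018 m/s
Re = VD/ν = 1.018·0.205/8.01×10^-7 = 2.61×10^5 → turbulent
ε/D = 0.0066/205 = 3.22×10^-5
Swamee-Jain: f = 0.01510
h_f = f(L/D)V²/(2g) = 0.01510·(416/0.205)·1.018²/(2·9.81) = 1.619 m

h_f ≈ 1.62 m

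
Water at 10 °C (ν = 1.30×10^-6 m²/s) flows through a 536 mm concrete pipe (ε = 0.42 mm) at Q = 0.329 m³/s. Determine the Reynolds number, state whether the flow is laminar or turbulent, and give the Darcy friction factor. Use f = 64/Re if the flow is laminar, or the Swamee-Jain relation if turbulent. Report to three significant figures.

V = 4Q/(πD²) = 1.458 m/s
Re = VD/ν = 1.458·0.536/1.30×10^-6 = 6.01×10^5
Re > 4000 → turbulent; ε/D = 7.84×10^-4
Swamee-Jain: f = 0.01923

Re ≈ 6.01×10^5; turbulent; f ≈ 0.0192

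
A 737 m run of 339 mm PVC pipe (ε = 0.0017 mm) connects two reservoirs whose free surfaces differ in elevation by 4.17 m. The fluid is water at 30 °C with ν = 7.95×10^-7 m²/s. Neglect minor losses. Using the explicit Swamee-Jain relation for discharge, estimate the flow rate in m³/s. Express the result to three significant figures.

Swamee-Jain (Type II): Q = -0.965·√(gD⁵h_f/L)·ln[ε/(3.7D) + √(3.17ν²L/(gD³h_f))]
√(gD⁵h_f/L) = √(9.81·0.339⁵·4.17/737) = 0.01576
ε/(3.7D) = 1.36×10^-6; √(3.17ν²L/(gD³h_f)) = 3.04×10^-5
Q = -0.965·0.01576·ln(3.179×10^-5) = 0.1575 m³/s
Check: V = 1.75 m/s, Re = 7.44×10^5, f = 0.01231, h_f = 4.16 m ≈ 4.17 m ✓

Q ≈ 0.158 m³/s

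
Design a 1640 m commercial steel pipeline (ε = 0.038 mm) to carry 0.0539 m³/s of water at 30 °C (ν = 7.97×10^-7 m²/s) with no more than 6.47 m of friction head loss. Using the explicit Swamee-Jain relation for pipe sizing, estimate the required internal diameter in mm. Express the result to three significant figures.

Swamee-Jain (Type III): D = 0.66·[ε^1.25·(LQ²/(gh_f))^4.75 + ν·Q^9.4·(L/(gh_f))^5.2]^0.04
LQ²/(gh_f) = 0.07507; L/(gh_f) = 25.84
Term 1 = ε^1.25·(…)^4.75 = 1.36×10^-11; Term 2 = ν·Q^9.4·(…)^5.2 = 2.10×10^-11
D = 0.66·(1.36×10^-11 + 2.10×10^-11)^0.04 = 0.2518 m = 252 mm
Check: V = 1.08 m/s, Re = 3.42×10^5, f = 0.01565, h_f = 6.08 m ≈ 6.47 m ✓

D ≈ 252 mm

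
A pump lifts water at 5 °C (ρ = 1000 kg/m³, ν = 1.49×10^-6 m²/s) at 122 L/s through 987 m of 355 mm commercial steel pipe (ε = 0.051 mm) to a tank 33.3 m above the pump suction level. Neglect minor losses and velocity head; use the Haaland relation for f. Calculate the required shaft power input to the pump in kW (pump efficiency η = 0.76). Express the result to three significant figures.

P_shaft ≈ 57.7 kW

V = 4Q/(πD²) = 1.233 m/s; Re = 2.94×10^5; ε/D = 1.44×10^-4; f = 0.01565
h_f = f(L/D)V²/2g = 3.369 m
Total head H = z + h_f = 33.3 + 3.369 = 36.67 m
P_hyd = ρgQH = 1000·9.81·0.122·36.67 = 43.89 kW
P_shaft = P_hyd/η = 43.89/0.76 = 57.74 kW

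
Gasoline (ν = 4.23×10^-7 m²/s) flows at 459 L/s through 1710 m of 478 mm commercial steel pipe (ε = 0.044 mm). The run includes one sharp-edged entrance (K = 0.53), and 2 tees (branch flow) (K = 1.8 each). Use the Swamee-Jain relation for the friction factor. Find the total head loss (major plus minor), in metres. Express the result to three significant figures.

V = 4Q/(πD²) = 2.558 m/s; V²/2g = 0.3335 m
Re = 2.89×10^6, ε/D = 9.21×10^-5 → f = 0.01250 (Swamee-Jain)
Major: h_f = f(L/D)·V²/2g = 0.01250·3577·0.3335 = 14.91 m
Minor: ΣK = 4.13; h_m = ΣK·V²/2g = 1.377 m
Total H_L = 14.91 + 1.377 = 16.28 m

H_L ≈ 16.3 m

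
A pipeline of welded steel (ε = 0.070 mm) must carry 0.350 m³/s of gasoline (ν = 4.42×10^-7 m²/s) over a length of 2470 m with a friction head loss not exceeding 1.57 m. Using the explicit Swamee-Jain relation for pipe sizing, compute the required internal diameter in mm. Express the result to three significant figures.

Swamee-Jain (Type III): D = 0.66·[ε^1.25·(LQ²/(gh_f))^4.75 + ν·Q^9.4·(L/(gh_f))^5.2]^0.04
LQ²/(gh_f) = 19.65; L/(gh_f) = 160.4
Term 1 = ε^1.25·(…)^4.75 = 8.90; Term 2 = ν·Q^9.4·(…)^5.2 = 6.70
D = 0.66·(8.90 + 6.70)^0.04 = 0.7367 m = 737 mm
Check: V = 0.821 m/s, Re = 1.37×10^6, f = 0.01311, h_f = 1.51 m ≈ 1.57 m ✓

D ≈ 737 mm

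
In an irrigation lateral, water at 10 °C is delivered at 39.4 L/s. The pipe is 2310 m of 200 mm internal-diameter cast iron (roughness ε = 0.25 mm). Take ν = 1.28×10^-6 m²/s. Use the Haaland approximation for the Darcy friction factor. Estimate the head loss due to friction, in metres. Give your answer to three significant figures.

h_f ≈ 20.3 m

V = 4Q/(πD²) = 4·0.0394/(π·0.200²) = 1.254 m/s
Re = VD/ν = 1.254·0.200/1.28×10^-6 = 1.96×10^5 → turbulent
ε/D = 0.25/200 = 0.00125
Haaland: f = 0.02188
h_f = f(L/D)V²/(2g) = 0.02188·(2310/0.200)·1.254²/(2·9.81) = 20.26 m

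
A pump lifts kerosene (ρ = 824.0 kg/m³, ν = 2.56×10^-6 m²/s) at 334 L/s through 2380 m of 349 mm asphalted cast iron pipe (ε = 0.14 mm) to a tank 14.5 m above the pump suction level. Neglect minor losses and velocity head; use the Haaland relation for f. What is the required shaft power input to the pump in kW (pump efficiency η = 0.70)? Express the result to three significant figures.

P_shaft ≈ 333 kW

V = 4Q/(πD²) = 3.491 m/s; Re = 4.76×10^5; ε/D = 4.01×10^-4; f = 0.01696
h_f = f(L/D)V²/2g = 71.86 m
Total head H = z + h_f = 14.5 + 71.86 = 86.36 m
P_hyd = ρgQH = 824.0·9.81·0.334·86.36 = 233.2 kW
P_shaft = P_hyd/η = 233.2/0.70 = 333.1 kW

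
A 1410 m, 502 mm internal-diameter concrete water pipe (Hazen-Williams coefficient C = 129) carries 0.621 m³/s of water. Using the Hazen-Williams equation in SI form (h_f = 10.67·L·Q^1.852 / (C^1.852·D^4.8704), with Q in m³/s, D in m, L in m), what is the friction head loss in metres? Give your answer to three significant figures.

h_f ≈ 22.0 m

h_f = 10.67·1410·0.621^1.852 / (129^1.852·0.502^4.8704) = 22.03 m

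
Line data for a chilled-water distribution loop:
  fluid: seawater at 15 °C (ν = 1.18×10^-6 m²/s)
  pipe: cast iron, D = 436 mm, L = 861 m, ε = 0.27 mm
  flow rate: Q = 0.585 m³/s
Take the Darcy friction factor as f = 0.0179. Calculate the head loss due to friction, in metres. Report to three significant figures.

h_f ≈ 27.7 m

V = 4Q/(πD²) = 4·0.585/(π·0.436²) = 3.918 m/s
h_f = f(L/D)V²/(2g) = 0.01790·(861/0.436)·3.918²/(2·9.81) = 27.66 m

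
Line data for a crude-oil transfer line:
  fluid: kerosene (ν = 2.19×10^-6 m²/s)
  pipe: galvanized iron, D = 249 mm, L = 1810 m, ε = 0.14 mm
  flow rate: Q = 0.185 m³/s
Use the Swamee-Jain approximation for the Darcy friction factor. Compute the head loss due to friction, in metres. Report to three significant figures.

V = 4Q/(πD²) = 4·0.185/(π·0.249²) = 3.799 m/s
Re = VD/ν = 3.799·0.249/2.19×10^-6 = 4.32×10^5 → turbulent
ε/D = 0.14/249 = 5.62×10^-4
Swamee-Jain: f = 0.01828
h_f = f(L/D)V²/(2g) = 0.01828·(1810/0.249)·3.799²/(2·9.81) = 97.78 m

h_f ≈ 97.8 m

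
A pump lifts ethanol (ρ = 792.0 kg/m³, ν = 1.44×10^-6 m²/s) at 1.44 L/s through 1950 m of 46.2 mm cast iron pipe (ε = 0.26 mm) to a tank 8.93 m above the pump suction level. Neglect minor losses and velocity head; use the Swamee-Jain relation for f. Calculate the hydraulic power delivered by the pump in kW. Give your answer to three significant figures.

P_hyd ≈ 0.719 kW

V = 4Q/(πD²) = 0.8590 m/s; Re = 2.76×10^4; ε/D = 0.00563; f = 0.03486
h_f = f(L/D)V²/2g = 55.34 m
Total head H = z + h_f = 8.93 + 55.34 = 64.27 m
P_hyd = ρgQH = 792.0·9.81·0.00144·64.27 = 0.7191 kW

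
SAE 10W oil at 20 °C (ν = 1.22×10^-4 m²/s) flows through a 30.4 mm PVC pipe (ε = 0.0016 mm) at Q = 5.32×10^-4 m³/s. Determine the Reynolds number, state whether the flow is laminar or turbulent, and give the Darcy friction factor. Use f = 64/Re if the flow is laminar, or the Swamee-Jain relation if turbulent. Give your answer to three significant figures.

V = 4Q/(πD²) = 0.7330 m/s
Re = VD/ν = 0.7330·0.0304/1.22×10^-4 = 183
Re < 2300 → laminar → f = 64/Re = 0.3504

Re ≈ 183; laminar; f = 64/Re ≈ 0.350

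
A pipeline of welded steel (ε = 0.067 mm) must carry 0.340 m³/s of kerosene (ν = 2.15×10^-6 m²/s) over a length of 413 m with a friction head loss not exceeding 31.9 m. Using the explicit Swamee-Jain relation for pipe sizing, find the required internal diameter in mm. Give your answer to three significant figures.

D ≈ 290 mm

Swamee-Jain (Type III): D = 0.66·[ε^1.25·(LQ²/(gh_f))^4.75 + ν·Q^9.4·(L/(gh_f))^5.2]^0.04
LQ²/(gh_f) = 0.1526; L/(gh_f) = 1.320
Term 1 = ε^1.25·(…)^4.75 = 8.02×10^-10; Term 2 = ν·Q^9.4·(…)^5.2 = 3.59×10^-10
D = 0.66·(8.02×10^-10 + 3.59×10^-10)^0.04 = 0.2898 m = 290 mm
Check: V = 5.15 m/s, Re = 6.95×10^5, f = 0.01542, h_f = 29.8 m ≈ 31.9 m ✓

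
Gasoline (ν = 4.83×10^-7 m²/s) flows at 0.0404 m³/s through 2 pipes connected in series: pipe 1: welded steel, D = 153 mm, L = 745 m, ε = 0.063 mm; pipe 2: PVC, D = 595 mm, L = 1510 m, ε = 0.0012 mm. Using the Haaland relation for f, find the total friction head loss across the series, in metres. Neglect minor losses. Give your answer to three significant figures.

Pipe 1: V = 2.197 m/s, Re = 6.96×10^5, ε/D = 4.12×10^-4, f = 0.01674, h_1 = f(L/D)V²/2g = 20.06 m
Pipe 2: V = 0.1453 m/s, Re = 1.79×10^5, ε/D = 2.02×10^-6, f = 0.01585, h_2 = f(L/D)V²/2g = 0.04328 m
Series → Q common, losses add: H = Σh = 20.10 m

H ≈ 20.1 m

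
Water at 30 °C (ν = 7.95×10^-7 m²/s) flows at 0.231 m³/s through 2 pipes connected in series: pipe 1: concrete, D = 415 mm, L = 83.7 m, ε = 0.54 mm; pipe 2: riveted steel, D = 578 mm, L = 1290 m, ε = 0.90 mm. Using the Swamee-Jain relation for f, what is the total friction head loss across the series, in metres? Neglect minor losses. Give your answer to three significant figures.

H ≈ 2.61 m

Pipe 1: V = 1.708 m/s, Re = 8.91×10^5, ε/D = 0.00130, f = 0.02133, h_1 = f(L/D)V²/2g = 0.6394 m
Pipe 2: V = 0.8804 m/s, Re = 6.40×10^5, ε/D = 0.00156, f = 0.02238, h_2 = f(L/D)V²/2g = 1.973 m
Series → Q common, losses add: H = Σh = 2.613 m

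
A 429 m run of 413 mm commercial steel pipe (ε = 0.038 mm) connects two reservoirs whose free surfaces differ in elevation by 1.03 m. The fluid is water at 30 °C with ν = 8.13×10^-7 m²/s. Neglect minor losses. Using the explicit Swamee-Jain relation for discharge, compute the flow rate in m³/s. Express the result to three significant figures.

Swamee-Jain (Type II): Q = -0.965·√(gD⁵h_f/L)·ln[ε/(3.7D) + √(3.17ν²L/(gD³h_f))]
√(gD⁵h_f/L) = √(9.81·0.413⁵·1.03/429) = 0.01682
ε/(3.7D) = 2.49×10^-5; √(3.17ν²L/(gD³h_f)) = 3.55×10^-5
Q = -0.965·0.01682·ln(6.040×10^-5) = 0.1577 m³/s
Check: V = 1.18 m/s, Re = 5.98×10^5, f = 0.01408, h_f = 1.03 m ≈ 1.03 m ✓

Q ≈ 0.158 m³/s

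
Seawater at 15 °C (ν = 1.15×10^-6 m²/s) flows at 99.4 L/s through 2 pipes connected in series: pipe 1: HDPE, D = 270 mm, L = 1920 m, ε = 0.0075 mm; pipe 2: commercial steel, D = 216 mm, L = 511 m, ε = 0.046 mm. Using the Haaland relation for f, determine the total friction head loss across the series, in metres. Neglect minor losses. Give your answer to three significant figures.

Pipe 1: V = 1.736 m/s, Re = 4.08×10^5, ε/D = 2.78×10^-5, f = 0.01384, h_1 = f(L/D)V²/2g = 15.12 m
Pipe 2: V = 2.713 m/s, Re = 5.10×10^5, ε/D = 2.13×10^-4, f = 0.01539, h_2 = f(L/D)V²/2g = 13.65 m
Series → Q common, losses add: H = Σh = 28.77 m

H ≈ 28.8 m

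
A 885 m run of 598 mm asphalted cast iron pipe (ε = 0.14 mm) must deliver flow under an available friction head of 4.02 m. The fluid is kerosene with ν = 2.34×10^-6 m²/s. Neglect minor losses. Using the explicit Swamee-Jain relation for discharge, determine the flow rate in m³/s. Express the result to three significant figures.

Q ≈ 0.516 m³/s

Swamee-Jain (Type II): Q = -0.965·√(gD⁵h_f/L)·ln[ε/(3.7D) + √(3.17ν²L/(gD³h_f))]
√(gD⁵h_f/L) = √(9.81·0.598⁵·4.02/885) = 0.05838
ε/(3.7D) = 6.33×10^-5; √(3.17ν²L/(gD³h_f)) = 4.27×10^-5
Q = -0.965·0.05838·ln(1.060×10^-4) = 0.5156 m³/s
Check: V = 1.84 m/s, Re = 4.69×10^5, f = 0.01590, h_f = 4.04 m ≈ 4.02 m ✓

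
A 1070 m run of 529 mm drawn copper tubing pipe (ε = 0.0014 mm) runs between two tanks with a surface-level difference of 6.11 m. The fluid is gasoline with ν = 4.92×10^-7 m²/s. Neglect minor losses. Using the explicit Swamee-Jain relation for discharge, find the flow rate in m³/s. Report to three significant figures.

Q ≈ 0.534 m³/s

Swamee-Jain (Type II): Q = -0.965·√(gD⁵h_f/L)·ln[ε/(3.7D) + √(3.17ν²L/(gD³h_f))]
√(gD⁵h_f/L) = √(9.81·0.529⁵·6.11/1070) = 0.04817
ε/(3.7D) = 7.15×10^-7; √(3.17ν²L/(gD³h_f)) = 9.62×10^-6
Q = -0.965·0.04817·ln(1.033×10^-5) = 0.5337 m³/s
Check: V = 2.43 m/s, Re = 2.61×10^6, f = 0.01006, h_f = 6.11 m ≈ 6.11 m ✓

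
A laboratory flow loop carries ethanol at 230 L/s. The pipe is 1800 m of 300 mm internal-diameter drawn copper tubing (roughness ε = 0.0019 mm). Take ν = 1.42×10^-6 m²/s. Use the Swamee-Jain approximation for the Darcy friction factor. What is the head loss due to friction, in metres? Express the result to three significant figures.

V = 4Q/(πD²) = 4·0.230/(π·0.300²) = 3.254 m/s
Re = VD/ν = 3.254·0.300/1.42×10^-6 = 6.87×10^5 → turbulent
ε/D = 0.0019/300 = 6.33×10^-6
Swamee-Jain: f = 0.01250
h_f = f(L/D)V²/(2g) = 0.01250·(1800/0.300)·3.254²/(2·9.81) = 40.47 m

h_f ≈ 40.5 m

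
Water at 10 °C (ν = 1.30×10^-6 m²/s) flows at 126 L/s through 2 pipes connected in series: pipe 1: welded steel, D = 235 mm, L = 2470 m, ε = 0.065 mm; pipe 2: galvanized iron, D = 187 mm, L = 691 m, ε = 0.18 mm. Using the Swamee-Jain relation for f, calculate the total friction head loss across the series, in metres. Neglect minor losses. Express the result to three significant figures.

Pipe 1: V = 2.905 m/s, Re = 5.25×10^5, ε/D = 2.77×10^-4, f = 0.01613, h_1 = f(L/D)V²/2g = 72.91 m
Pipe 2: V = 4.588 m/s, Re = 6.60×10^5, ε/D = 9.63×10^-4, f = 0.02003, h_2 = f(L/D)V²/2g = 79.41 m
Series → Q common, losses add: H = Σh = 152.3 m

H ≈ 152 m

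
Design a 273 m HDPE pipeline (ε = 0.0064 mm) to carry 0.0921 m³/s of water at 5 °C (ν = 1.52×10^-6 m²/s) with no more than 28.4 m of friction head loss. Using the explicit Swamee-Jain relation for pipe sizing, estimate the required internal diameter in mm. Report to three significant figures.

Swamee-Jain (Type III): D = 0.66·[ε^1.25·(LQ²/(gh_f))^4.75 + ν·Q^9.4·(L/(gh_f))^5.2]^0.04
LQ²/(gh_f) = 0.008312; L/(gh_f) = 0.9799
Term 1 = ε^1.25·(…)^4.75 = 4.23×10^-17; Term 2 = ν·Q^9.4·(…)^5.2 = 2.51×10^-16
D = 0.66·(4.23×10^-17 + 2.51×10^-16)^0.04 = 0.1579 m = 158 mm
Check: V = 4.71 m/s, Re = 4.89×10^5, f = 0.01375, h_f = 26.8 m ≈ 28.4 m ✓

D ≈ 158 mm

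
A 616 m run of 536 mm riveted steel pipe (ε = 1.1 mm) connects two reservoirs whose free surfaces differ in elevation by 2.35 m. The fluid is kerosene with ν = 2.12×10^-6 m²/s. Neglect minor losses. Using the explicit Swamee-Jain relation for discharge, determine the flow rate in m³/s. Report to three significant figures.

Swamee-Jain (Type II): Q = -0.965·√(gD⁵h_f/L)·ln[ε/(3.7D) + √(3.17ν²L/(gD³h_f))]
√(gD⁵h_f/L) = √(9.81·0.536⁵·2.35/616) = 0.04069
ε/(3.7D) = 5.55×10^-4; √(3.17ν²L/(gD³h_f)) = 4.97×10^-5
Q = -0.965·0.04069·ln(6.044×10^-4) = 0.2910 m³/s
Check: V = 1.29 m/s, Re = 3.26×10^5, f = 0.02427, h_f = 2.36 m ≈ 2.35 m ✓

Q ≈ 0.291 m³/s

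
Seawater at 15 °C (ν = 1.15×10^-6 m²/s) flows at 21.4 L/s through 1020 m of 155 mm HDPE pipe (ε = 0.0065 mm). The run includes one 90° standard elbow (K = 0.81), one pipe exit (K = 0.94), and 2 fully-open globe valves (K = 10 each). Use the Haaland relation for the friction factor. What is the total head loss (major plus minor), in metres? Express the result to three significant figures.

V = 4Q/(πD²) = 1.134 m/s; V²/2g = 0.06556 m
Re = 1.53×10^5, ε/D = 4.19×10^-5 → f = 0.01657 (Haaland)
Major: h_f = f(L/D)·V²/2g = 0.01657·6581·0.06556 = 7.150 m
Minor: ΣK = 21.8; h_m = ΣK·V²/2g = 1.426 m
Total H_L = 7.150 + 1.426 = 8.576 m

H_L ≈ 8.58 m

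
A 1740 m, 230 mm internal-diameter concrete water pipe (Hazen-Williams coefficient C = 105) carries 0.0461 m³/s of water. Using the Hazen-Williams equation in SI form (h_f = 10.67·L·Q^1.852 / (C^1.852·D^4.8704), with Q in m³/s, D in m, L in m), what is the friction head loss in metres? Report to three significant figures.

h_f = 10.67·1740·0.0461^1.852 / (105^1.852·0.230^4.8704) = 14.43 m

h_f ≈ 14.4 m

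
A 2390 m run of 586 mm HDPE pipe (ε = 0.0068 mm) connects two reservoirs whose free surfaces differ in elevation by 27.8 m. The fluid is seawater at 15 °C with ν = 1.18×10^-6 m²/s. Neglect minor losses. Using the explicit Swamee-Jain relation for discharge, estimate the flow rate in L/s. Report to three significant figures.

Q ≈ 941 L/s

Swamee-Jain (Type II): Q = -0.965·√(gD⁵h_f/L)·ln[ε/(3.7D) + √(3.17ν²L/(gD³h_f))]
√(gD⁵h_f/L) = √(9.81·0.586⁵·27.8/2390) = 0.08880
ε/(3.7D) = 3.14×10^-6; √(3.17ν²L/(gD³h_f)) = 1.39×10^-5
Q = -0.965·0.08880·ln(1.700×10^-5) = 0.9411 m³/s
Check: V = 3.49 m/s, Re = 1.73×10^6, f = 0.01100, h_f = 27.8 m ≈ 27.8 m ✓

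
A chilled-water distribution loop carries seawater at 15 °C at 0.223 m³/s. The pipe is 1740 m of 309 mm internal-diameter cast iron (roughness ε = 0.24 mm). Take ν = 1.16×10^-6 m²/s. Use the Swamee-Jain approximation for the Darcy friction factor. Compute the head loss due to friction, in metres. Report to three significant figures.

V = 4Q/(πD²) = 4·0.223/(π·0.309²) = 2.974 m/s
Re = VD/ν = 2.974·0.309/1.16×10^-6 = 7.92×10^5 → turbulent
ε/D = 0.24/309 = 7.77×10^-4
Swamee-Jain: f = 0.01904
h_f = f(L/D)V²/(2g) = 0.01904·(1740/0.309)·2.974²/(2·9.81) = 48.33 m

h_f ≈ 48.3 m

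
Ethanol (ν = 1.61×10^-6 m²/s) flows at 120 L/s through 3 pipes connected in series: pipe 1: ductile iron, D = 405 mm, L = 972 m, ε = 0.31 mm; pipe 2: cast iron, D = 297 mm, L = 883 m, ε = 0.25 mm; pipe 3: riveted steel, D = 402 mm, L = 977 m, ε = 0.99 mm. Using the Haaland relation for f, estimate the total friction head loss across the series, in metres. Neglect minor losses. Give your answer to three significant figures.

Pipe 1: V = 0.9315 m/s, Re = 2.34×10^5, ε/D = 7.65×10^-4, f = 0.01973, h_1 = f(L/D)V²/2g = 2.094 m
Pipe 2: V = 1.732 m/s, Re = 3.20×10^5, ε/D = 8.42×10^-4, f = 0.01977, h_2 = f(L/D)V²/2g = 8.990 m
Pipe 3: V = 0.9455 m/s, Re = 2.36×10^5, ε/D = 0.00246, f = 0.02540, h_3 = f(L/D)V²/2g = 2.813 m
Series → Q common, losses add: H = Σh = 13.90 m

H ≈ 13.9 m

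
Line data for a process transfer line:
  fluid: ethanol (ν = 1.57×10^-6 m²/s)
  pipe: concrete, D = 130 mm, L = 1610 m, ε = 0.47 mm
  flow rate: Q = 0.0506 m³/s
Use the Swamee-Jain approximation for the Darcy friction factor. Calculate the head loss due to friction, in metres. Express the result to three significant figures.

V = 4Q/(πD²) = 4·0.0506/(π·0.130²) = 3.812 m/s
Re = VD/ν = 3.812·0.130/1.57×10^-6 = 3.16×10^5 → turbulent
ε/D = 0.47/130 = 0.00362
Swamee-Jain: f = 0.02811
h_f = f(L/D)V²/(2g) = 0.02811·(1610/0.130)·3.812²/(2·9.81) = 257.9 m

h_f ≈ 258 m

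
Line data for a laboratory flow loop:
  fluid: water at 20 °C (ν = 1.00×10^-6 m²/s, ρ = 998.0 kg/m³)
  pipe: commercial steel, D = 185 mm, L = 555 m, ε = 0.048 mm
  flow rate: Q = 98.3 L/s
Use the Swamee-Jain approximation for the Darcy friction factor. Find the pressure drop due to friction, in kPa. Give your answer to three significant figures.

Δp ≈ 315 kPa

V = 4Q/(πD²) = 4·0.0983/(π·0.185²) = 3.657 m/s
Re = VD/ν = 3.657·0.185/1.00×10^-6 = 6.77×10^5 → turbulent
ε/D = 0.048/185 = 2.59×10^-4
Swamee-Jain: f = 0.01571
h_f = f(L/D)V²/(2g) = 0.01571·(555/0.185)·3.657²/(2·9.81) = 32.13 m
Δp = ρg·h_f = 998.0·9.81·32.13 = 314.6 kPa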